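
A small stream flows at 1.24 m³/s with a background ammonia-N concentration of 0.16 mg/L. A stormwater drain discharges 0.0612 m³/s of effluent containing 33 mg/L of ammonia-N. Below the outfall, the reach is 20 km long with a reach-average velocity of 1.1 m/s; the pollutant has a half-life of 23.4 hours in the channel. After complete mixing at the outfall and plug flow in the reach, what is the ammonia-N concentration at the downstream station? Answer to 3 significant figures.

Mixed concentration C = ΣQC/ΣQ = (1.240·0.1600 + 0.06120·33.00) / 1.301 = 2.218/1.301 = 1.705 mg/L.
Travel time t = 20·1000 / 1.1 = 18180 s = 5.051 h.
Half-life 23.4 h → k = ln 2 / 23.4 = 0.02962 h⁻¹ = 0.7109 d⁻¹.
Applying C = C₀e^(−kt): 1.705 × 0.8610 = 1.468 mg/L.

1.47 mg/L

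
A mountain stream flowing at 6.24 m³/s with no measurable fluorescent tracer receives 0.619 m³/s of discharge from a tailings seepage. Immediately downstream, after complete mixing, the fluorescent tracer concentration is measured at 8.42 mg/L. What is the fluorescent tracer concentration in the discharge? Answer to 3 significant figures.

93.3 mg/L

Mass balance: 6.240·0 + 0.6190·Cₑ = 6.859·8.420
→ Cₑ = (6.859·8.420 − 6.240·0) / 0.6190 = 93.30 mg/L.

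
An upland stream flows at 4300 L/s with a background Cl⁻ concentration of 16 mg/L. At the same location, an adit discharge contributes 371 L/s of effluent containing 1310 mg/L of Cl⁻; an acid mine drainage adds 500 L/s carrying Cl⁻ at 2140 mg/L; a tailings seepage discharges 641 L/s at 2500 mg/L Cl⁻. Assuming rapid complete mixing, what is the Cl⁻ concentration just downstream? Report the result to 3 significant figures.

Mixed concentration C = ΣQC/ΣQ = (4300·16.00 + 371.0·1310 + 500.0·2140 + 641.0·2500) / 5812 = 3227000/5812 = 555.3 mg/L.

555 mg/L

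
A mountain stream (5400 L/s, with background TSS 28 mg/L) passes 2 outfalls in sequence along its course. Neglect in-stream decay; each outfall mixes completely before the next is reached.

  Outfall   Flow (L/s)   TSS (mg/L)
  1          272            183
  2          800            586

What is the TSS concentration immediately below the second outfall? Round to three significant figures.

Below outfall 1: Q → 5672 L/s, C = (5400·28.00 + 272.0·183.0)/5672 = 35.43 mg/L.
Below outfall 2: Q → 6472 L/s, C = (5672·35.43 + 800.0·586.0)/6472 = 103.5 mg/L.

103 mg/L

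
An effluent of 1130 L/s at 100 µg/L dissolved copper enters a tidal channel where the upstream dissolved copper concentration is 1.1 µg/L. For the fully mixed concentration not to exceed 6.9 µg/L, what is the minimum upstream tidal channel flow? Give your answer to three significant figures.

Set C_mix = 6.9: (Q·1.100 + 1130·100.0) / (Q + 1130) = 6.9
→ Q = 1130·(100.0 − 6.9)/(6.9 − 1.100) = 18140 L/s.

18100 L/s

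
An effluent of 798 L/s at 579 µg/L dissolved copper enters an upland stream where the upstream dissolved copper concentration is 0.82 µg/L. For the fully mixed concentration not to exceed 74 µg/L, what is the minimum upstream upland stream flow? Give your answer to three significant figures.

5510 L/s

Set C_mix = 74: (Q·0.8200 + 798.0·579.0) / (Q + 798.0) = 74
→ Q = 798.0·(579.0 − 74)/(74 − 0.8200) = 5507 L/s.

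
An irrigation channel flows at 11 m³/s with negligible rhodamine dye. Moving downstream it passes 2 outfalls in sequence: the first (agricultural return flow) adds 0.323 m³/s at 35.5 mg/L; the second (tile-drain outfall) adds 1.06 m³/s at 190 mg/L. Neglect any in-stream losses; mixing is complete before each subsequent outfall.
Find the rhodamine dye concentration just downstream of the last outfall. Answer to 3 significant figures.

Below outfall 1: Q → 11.32 m³/s, C = (11.00·0 + 0.3230·35.50)/11.32 = 1.013 mg/L.
Below outfall 2: Q → 12.38 m³/s, C = (11.32·1.013 + 1.060·190.0)/12.38 = 17.19 mg/L.

17.2 mg/L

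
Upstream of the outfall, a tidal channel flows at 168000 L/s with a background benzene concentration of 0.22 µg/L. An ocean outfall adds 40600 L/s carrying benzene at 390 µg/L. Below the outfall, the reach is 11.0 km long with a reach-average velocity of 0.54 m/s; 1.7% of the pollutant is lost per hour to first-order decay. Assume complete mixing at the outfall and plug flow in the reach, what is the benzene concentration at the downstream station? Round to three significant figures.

After mixing, C = (168000·0.2200 + 40600·390.0) / 208600 = 15870000/208600 = 76.08 µg/L.
Travel time t = 11.0·1000 / 0.54 = 20370 s = 5.658 h.
1.7%/h lost → k = −ln(1 − 0.017) = 0.01715 h⁻¹.
Applying C = C₀e^(−kt): 76.08 × 0.9075 = 69.05 µg/L.

69.0 µg/L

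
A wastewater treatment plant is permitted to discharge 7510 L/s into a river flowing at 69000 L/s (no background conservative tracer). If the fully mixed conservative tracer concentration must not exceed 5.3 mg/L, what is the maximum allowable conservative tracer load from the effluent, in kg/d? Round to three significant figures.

35000 kg/d

Mass balance at the limit: 69000·0 + 7510·Cₑ = 76510·5.3 → Cₑ = 54.00 mg/L.
7510 L/s = 7.510 m³/s. Load = 7.510 m³/s × 54.00 g/m³ × 86 400 s/d = 35040 kg/d.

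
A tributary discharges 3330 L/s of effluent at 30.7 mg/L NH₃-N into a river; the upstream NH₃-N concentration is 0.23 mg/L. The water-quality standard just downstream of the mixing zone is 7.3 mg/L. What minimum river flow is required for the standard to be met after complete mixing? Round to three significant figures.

11000 L/s

Set C_mix = 7.3: (Q·0.2300 + 3330·30.70) / (Q + 3330) = 7.3
→ Q = 3330·(30.70 − 7.3)/(7.3 − 0.2300) = 11020 L/s.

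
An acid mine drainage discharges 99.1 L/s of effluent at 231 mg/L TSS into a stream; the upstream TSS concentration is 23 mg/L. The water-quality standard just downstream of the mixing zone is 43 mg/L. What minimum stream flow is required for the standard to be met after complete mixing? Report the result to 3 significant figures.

Set C_mix = 43: (Q·23.00 + 99.10·231.0) / (Q + 99.10) = 43
→ Q = 99.10·(231.0 − 43)/(43 − 23.00) = 931.5 L/s.

932 L/s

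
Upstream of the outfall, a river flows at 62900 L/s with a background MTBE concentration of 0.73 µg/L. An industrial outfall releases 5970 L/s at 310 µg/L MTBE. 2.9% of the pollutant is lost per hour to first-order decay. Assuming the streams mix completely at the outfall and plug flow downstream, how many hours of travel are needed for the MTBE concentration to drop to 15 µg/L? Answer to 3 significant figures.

20.6 h

Flow-weighted average: C = (62900·0.7300 + 5970·310.0) / 68870 = 1897000/68870 = 27.54 µg/L.
2.9%/h lost → k = −ln(1 − 0.029) = 0.02943 h⁻¹.
27.54·exp(−k·t) = 15 → t = ln(27.54/15)/k = 74320 s = 20.64 h.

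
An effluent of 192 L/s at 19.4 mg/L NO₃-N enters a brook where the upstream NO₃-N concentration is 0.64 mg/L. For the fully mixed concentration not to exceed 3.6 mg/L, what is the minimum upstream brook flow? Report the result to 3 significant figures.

Set C_mix = 3.6: (Q·0.6400 + 192.0·19.40) / (Q + 192.0) = 3.6
→ Q = 192.0·(19.40 − 3.6)/(3.6 − 0.6400) = 1025 L/s.

1020 L/s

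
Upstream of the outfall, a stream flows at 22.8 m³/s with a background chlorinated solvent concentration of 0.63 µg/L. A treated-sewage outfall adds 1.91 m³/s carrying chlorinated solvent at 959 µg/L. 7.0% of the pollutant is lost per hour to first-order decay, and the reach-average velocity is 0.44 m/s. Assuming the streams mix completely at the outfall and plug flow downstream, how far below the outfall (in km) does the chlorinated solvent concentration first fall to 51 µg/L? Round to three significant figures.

8.33 km

Mass balance: C = (22.80·0.6300 + 1.910·959.0) / 24.71 = 1846/24.71 = 74.71 µg/L.
7.0%/h lost → k = −ln(1 − 0.07) = 0.07257 h⁻¹.
Set 74.71·exp(−k·t) = 51 → t = ln(74.71/51)/k = 18940 s = 5.261 h.
Distance = v·t = 0.44·18940 = 8333 m = 8.333 km.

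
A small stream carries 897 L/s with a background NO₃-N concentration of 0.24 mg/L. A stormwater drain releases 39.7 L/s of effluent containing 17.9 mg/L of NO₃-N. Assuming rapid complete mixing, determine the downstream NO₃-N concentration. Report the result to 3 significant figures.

0.988 mg/L

Mass balance: C = (897.0·0.2400 + 39.70·17.90) / 936.7 = 925.9/936.7 = 0.9885 mg/L.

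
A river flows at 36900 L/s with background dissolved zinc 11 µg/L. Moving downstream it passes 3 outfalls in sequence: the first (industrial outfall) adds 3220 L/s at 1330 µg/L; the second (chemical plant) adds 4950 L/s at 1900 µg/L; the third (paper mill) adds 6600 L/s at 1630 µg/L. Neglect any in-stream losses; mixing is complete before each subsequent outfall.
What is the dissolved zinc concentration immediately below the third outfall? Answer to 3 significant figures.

Outfall 1: combined Q = 40120 L/s; C = (36900·11.00 + 3220·1330)/40120 = 116.9 µg/L.
Outfall 2: combined Q = 45070 L/s; C = (40120·116.9 + 4950·1900)/45070 = 312.7 µg/L.
Outfall 3: combined Q = 51670 L/s; C = (45070·312.7 + 6600·1630)/51670 = 481.0 µg/L.

481 µg/L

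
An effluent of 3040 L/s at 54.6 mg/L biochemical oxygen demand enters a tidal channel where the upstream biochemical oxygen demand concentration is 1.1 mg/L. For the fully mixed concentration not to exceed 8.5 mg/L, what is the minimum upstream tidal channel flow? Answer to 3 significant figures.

18900 L/s

Set C_mix = 8.5: (Q·1.100 + 3040·54.60) / (Q + 3040) = 8.5
→ Q = 3040·(54.60 − 8.5)/(8.5 − 1.100) = 18940 L/s.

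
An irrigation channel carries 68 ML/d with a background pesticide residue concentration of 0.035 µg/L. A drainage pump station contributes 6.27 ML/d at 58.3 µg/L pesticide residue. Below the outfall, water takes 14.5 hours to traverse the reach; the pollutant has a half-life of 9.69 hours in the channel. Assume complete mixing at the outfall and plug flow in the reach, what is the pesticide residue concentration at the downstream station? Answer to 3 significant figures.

Mass balance: C = (68.00·0.03500 + 6.270·58.30) / 74.27 = 367.9/74.27 = 4.954 µg/L.
Half-life 9.69 h → k = ln 2 / 9.69 = 0.07153 h⁻¹ = 1.717 d⁻¹.
Decay over the reach: 4.954·exp(−kt) = 4.954·0.3544 = 1.756 µg/L.

1.76 µg/L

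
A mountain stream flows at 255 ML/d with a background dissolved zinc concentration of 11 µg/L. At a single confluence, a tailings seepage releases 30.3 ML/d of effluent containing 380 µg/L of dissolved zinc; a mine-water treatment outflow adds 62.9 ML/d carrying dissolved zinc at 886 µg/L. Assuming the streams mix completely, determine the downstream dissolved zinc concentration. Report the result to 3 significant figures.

201 µg/L

After mixing, C = (255.0·11.00 + 30.30·380.0 + 62.90·886.0) / 348.2 = 70050/348.2 = 201.2 µg/L.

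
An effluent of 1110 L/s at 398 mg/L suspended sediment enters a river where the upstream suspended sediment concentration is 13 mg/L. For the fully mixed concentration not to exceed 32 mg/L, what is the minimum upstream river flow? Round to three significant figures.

Set C_mix = 32: (Q·13.00 + 1110·398.0) / (Q + 1110) = 32
→ Q = 1110·(398.0 − 32)/(32 − 13.00) = 21380 L/s.

21400 L/s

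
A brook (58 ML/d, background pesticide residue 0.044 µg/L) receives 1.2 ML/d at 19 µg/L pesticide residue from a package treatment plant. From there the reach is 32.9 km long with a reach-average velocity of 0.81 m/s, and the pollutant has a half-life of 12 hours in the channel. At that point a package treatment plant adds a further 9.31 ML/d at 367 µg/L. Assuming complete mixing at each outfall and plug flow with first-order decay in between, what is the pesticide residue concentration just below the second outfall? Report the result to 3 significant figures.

Conservation of mass: C = (58.00·0.04400 + 1.200·19.00) / 59.20 = 25.35/59.20 = 0.4282 µg/L; combined flow 59.20 ML/d.
Travel time t = 32.9·1000 / 0.81 = 40620 s = 11.28 h.
Half-life 12 h → k = ln 2 / 12 = 0.05776 h⁻¹ = 1.386 d⁻¹.
Applying C = C₀e^(−kt): 0.4282 × 0.5212 = 0.2232 µg/L.
Second outfall: C = (59.20·0.2232 + 9.310·367.0)/68.51 = 50.07 µg/L.

50.1 µg/L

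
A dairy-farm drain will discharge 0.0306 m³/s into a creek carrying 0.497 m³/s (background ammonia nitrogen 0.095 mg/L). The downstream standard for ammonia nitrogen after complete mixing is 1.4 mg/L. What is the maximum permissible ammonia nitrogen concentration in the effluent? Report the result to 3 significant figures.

At the limit, (Qr·Cr + Qe·Cₑ)/(Qr + Qe) = 1.4:
Cₑ = (0.5276·1.4 − 0.4970·0.09500) / 0.03060 = 22.60 mg/L.

22.6 mg/L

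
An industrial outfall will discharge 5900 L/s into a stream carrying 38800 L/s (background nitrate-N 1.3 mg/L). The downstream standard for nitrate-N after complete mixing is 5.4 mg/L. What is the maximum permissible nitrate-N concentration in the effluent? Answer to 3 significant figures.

32.4 mg/L

At the limit, (Qr·Cr + Qe·Cₑ)/(Qr + Qe) = 5.4:
Cₑ = (44700·5.4 − 38800·1.300) / 5900 = 32.36 mg/L.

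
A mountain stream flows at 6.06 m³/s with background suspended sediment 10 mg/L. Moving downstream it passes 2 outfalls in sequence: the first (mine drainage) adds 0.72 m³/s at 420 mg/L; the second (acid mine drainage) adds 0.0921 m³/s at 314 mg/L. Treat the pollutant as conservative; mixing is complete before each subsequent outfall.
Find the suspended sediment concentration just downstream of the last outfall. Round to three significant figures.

Below outfall 1: Q → 6.780 m³/s, C = (6.060·10.00 + 0.7200·420.0)/6.780 = 53.54 mg/L.
Below outfall 2: Q → 6.872 m³/s, C = (6.780·53.54 + 0.09210·314.0)/6.872 = 57.03 mg/L.

57.0 mg/L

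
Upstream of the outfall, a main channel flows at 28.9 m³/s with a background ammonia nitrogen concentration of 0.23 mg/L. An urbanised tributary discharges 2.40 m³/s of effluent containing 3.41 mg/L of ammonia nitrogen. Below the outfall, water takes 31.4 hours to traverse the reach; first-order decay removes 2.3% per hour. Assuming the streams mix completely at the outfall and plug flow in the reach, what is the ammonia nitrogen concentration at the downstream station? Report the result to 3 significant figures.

0.228 mg/L

Flow-weighted average: C = (28.90·0.2300 + 2.400·3.410) / 31.30 = 14.83/31.30 = 0.4738 mg/L.
2.3%/h lost → k = −ln(1 − 0.023) = 0.02327 h⁻¹.
Decay over the reach: 0.4738·exp(−kt) = 0.4738·0.4816 = 0.2282 mg/L.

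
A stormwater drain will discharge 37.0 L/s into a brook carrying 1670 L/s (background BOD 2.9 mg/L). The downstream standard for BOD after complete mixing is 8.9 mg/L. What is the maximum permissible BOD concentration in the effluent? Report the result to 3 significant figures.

At the limit, (Qr·Cr + Qe·Cₑ)/(Qr + Qe) = 8.9:
Cₑ = (1707·8.9 − 1670·2.900) / 37.00 = 279.7 mg/L.

280 mg/L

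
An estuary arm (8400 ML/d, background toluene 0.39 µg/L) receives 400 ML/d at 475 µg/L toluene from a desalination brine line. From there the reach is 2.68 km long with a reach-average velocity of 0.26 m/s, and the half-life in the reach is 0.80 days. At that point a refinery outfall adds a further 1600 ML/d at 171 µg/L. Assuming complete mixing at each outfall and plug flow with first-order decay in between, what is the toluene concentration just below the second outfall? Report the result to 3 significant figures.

43.1 µg/L

Mixed concentration C = ΣQC/ΣQ = (8400·0.3900 + 400.0·475.0) / 8800 = 193300/8800 = 21.96 µg/L; combined flow 8800 ML/d.
Travel time t = 2.68·1000 / 0.26 = 10310 s = 2.863 h.
Half-life 0.80 d → k = ln 2 / 0.80 = 0.8664 d⁻¹.
First-order decay: C = 21.96·exp(−k·t) = 21.96·0.9018 = 19.81 µg/L.
Second outfall: C = (8800·19.81 + 1600·171.0)/10400 = 43.07 µg/L.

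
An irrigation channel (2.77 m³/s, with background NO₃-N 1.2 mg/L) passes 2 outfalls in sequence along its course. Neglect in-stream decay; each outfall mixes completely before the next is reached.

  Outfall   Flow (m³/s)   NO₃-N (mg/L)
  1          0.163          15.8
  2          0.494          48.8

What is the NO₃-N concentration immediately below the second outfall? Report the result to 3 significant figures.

Below outfall 1: Q → 2.933 m³/s, C = (2.770·1.200 + 0.1630·15.80)/2.933 = 2.011 mg/L.
Below outfall 2: Q → 3.427 m³/s, C = (2.933·2.011 + 0.4940·48.80)/3.427 = 8.756 mg/L.

8.76 mg/L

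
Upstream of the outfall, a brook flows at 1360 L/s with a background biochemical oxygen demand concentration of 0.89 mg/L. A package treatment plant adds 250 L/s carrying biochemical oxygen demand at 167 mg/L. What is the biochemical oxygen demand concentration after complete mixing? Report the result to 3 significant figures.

Mass balance: C = (1360·0.8900 + 250.0·167.0) / 1610 = 42960/1610 = 26.68 mg/L.

26.7 mg/L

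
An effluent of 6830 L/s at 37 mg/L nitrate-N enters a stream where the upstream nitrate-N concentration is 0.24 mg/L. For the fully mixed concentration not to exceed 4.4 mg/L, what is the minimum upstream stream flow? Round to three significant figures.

Set C_mix = 4.4: (Q·0.2400 + 6830·37.00) / (Q + 6830) = 4.4
→ Q = 6830·(37.00 − 4.4)/(4.4 − 0.2400) = 53520 L/s.

53500 L/s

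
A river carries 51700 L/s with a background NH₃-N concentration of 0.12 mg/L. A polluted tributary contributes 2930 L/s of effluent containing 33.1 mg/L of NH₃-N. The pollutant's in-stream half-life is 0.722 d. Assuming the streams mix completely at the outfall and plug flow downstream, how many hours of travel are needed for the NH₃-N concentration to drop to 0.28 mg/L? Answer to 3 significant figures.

Mass balance: C = (51700·0.1200 + 2930·33.10) / 54630 = 103200/54630 = 1.889 mg/L.
Half-life 0.722 d → k = ln 2 / 0.722 = 0.9600 d⁻¹.
1.889·exp(−k·t) = 0.28 → t = ln(1.889/0.28)/k = 171800 s = 47.72 h.

47.7 h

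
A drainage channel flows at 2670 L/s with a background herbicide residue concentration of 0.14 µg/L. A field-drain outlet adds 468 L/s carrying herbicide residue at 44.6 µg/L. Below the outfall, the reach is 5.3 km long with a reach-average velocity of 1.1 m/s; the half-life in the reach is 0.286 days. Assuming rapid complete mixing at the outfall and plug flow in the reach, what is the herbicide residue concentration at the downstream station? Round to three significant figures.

5.91 µg/L

Mixed concentration C = ΣQC/ΣQ = (2670·0.1400 + 468.0·44.60) / 3138 = 21250/3138 = 6.771 µg/L.
Travel time t = 5.3·1000 / 1.1 = 4818 s = 1.338 h.
Half-life 0.286 d → k = ln 2 / 0.286 = 2.424 d⁻¹.
After decay, C = 6.771 × e^(−kt) = 6.771 × 0.8736 = 5.915 µg/L.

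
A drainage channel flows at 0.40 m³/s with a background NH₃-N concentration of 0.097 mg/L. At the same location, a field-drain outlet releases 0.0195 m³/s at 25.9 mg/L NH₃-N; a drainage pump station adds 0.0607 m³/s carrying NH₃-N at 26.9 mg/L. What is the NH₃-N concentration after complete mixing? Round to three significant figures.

After mixing, C = (0.4000·0.09700 + 0.01950·25.90 + 0.06070·26.90) / 0.4802 = 2.177/0.4802 = 4.533 mg/L.

4.53 mg/L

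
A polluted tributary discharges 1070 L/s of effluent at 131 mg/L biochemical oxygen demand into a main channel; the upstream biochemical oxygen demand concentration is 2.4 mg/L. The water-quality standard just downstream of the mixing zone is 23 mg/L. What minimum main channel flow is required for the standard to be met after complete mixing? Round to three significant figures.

5610 L/s

Set C_mix = 23: (Q·2.400 + 1070·131.0) / (Q + 1070) = 23
→ Q = 1070·(131.0 − 23)/(23 − 2.400) = 5610 L/s.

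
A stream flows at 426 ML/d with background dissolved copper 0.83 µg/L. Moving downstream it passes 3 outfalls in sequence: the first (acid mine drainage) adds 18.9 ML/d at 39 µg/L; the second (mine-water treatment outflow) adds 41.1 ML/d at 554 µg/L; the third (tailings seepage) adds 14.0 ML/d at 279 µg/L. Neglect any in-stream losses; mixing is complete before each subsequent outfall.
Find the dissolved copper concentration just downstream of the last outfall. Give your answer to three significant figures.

Outfall 1: combined Q = 444.9 ML/d; C = (426.0·0.8300 + 18.90·39.00)/444.9 = 2.452 µg/L.
Outfall 2: combined Q = 486.0 ML/d; C = (444.9·2.452 + 41.10·554.0)/486.0 = 49.09 µg/L.
Outfall 3: combined Q = 500.0 ML/d; C = (486.0·49.09 + 14.00·279.0)/500.0 = 55.53 µg/L.

55.5 µg/L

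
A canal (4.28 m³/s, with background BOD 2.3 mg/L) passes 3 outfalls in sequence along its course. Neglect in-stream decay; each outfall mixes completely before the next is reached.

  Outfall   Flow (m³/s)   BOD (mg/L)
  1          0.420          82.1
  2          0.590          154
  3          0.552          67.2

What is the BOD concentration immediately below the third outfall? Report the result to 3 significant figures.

Below outfall 1: Q → 4.700 m³/s, C = (4.280·2.300 + 0.4200·82.10)/4.700 = 9.431 mg/L.
Below outfall 2: Q → 5.290 m³/s, C = (4.700·9.431 + 0.5900·154.0)/5.290 = 25.56 mg/L.
Below outfall 3: Q → 5.842 m³/s, C = (5.290·25.56 + 0.5520·67.20)/5.842 = 29.49 mg/L.

29.5 mg/L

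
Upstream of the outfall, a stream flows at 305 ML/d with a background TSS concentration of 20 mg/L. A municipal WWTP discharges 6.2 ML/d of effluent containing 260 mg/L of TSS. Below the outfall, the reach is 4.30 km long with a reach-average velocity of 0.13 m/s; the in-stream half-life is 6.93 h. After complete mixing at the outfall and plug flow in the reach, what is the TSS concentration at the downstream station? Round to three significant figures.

Flow-weighted average: C = (305.0·20.00 + 6.200·260.0) / 311.2 = 7712/311.2 = 24.78 mg/L.
Travel time t = 4.30·1000 / 0.13 = 33080 s = 9.188 h.
Half-life 6.93 h → k = ln 2 / 6.93 = 0.1000 h⁻¹ = 2.401 d⁻¹.
First-order decay: C = 24.78·exp(−k·t) = 24.78·0.3989 = 9.886 mg/L.

9.89 mg/L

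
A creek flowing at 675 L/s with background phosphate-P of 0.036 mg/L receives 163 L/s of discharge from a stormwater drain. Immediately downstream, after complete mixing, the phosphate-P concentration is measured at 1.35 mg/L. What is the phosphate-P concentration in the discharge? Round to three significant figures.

Mass balance: 675.0·0.03600 + 163.0·Cₑ = 838.0·1.350
→ Cₑ = (838.0·1.350 − 675.0·0.03600) / 163.0 = 6.791 mg/L.

6.79 mg/L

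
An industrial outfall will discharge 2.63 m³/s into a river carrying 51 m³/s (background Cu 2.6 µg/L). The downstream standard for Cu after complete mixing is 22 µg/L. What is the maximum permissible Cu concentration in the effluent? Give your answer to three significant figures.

398 µg/L

At the limit, (Qr·Cr + Qe·Cₑ)/(Qr + Qe) = 22:
Cₑ = (53.63·22 − 51.00·2.600) / 2.630 = 398.2 µg/L.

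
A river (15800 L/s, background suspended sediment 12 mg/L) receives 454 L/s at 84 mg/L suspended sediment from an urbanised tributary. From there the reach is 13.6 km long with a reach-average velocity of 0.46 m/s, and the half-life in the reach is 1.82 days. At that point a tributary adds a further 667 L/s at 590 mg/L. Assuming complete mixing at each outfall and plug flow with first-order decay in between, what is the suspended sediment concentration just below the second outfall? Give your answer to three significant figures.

Conservation of mass: C = (15800·12.00 + 454.0·84.00) / 16250 = 227700/16250 = 14.01 mg/L; combined flow 16250 L/s.
Travel time t = 13.6·1000 / 0.46 = 29570 s = 8.213 h.
Half-life 1.82 d → k = ln 2 / 1.82 = 0.3809 d⁻¹.
First-order decay: C = 14.01·exp(−k·t) = 14.01·0.8778 = 12.30 mg/L.
Second outfall: C = (16250·12.30 + 667.0·590.0)/16920 = 35.07 mg/L.

35.1 mg/L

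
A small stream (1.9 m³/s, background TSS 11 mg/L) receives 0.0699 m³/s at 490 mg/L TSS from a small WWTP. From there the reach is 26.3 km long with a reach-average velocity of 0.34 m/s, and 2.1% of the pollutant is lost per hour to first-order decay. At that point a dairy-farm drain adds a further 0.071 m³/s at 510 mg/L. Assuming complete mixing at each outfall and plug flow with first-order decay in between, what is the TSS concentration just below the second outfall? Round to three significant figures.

34.9 mg/L

Mass balance: C = (1.900·11.00 + 0.06990·490.0) / 1.970 = 55.15/1.970 = 28.00 mg/L; combined flow 1.970 m³/s.
Travel time t = 26.3·1000 / 0.34 = 77350 s = 21.49 h.
2.1%/h lost → k = −ln(1 − 0.021) = 0.02122 h⁻¹.
Applying C = C₀e^(−kt): 28.00 × 0.6338 = 17.74 mg/L.
At the second outfall, C = (1.970·17.74 + 0.07100·510.0) / (1.970 + 0.07100) = 34.87 mg/L.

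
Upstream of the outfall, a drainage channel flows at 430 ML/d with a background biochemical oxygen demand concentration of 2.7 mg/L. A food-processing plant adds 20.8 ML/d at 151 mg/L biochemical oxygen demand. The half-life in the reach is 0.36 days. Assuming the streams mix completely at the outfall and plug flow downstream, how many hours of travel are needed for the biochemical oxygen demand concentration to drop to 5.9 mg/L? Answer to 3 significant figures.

5.99 h

Conservation of mass: C = (430.0·2.700 + 20.80·151.0) / 450.8 = 4302/450.8 = 9.543 mg/L.
Half-life 0.36 d → k = ln 2 / 0.36 = 1.925 d⁻¹.
9.543·exp(−k·t) = 5.9 → t = ln(9.543/5.9)/k = 21580 s = 5.993 h.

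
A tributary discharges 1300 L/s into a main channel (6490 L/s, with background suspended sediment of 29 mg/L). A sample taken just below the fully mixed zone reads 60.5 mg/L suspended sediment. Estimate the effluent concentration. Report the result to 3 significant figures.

Mass balance: 6490·29.00 + 1300·Cₑ = 7790·60.50
→ Cₑ = (7790·60.50 − 6490·29.00) / 1300 = 217.8 mg/L.

218 mg/L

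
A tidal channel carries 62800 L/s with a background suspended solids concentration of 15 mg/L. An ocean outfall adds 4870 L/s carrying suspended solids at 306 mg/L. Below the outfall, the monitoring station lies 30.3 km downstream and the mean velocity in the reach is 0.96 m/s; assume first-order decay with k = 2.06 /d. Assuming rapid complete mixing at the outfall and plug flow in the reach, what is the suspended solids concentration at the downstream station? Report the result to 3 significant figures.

After mixing, C = (62800·15.00 + 4870·306.0) / 67670 = 2432000/67670 = 35.94 mg/L.
Travel time t = 30.3·1000 / 0.96 = 31560 s = 8.767 h.
First-order decay: C = 35.94·exp(−k·t) = 35.94·0.4712 = 16.94 mg/L.

16.9 mg/L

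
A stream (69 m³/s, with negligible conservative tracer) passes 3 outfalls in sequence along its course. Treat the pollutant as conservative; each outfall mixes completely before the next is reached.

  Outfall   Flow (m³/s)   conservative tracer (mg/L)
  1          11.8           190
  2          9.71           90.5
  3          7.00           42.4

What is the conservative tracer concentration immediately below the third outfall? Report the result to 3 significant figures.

35.0 mg/L

After outfall 1: Q = 69.00 + 11.80 = 80.80 m³/s; C = (69.00·0 + 11.80·190.0)/80.80 = 27.75 mg/L.
After outfall 2: Q = 80.80 + 9.710 = 90.51 m³/s; C = (80.80·27.75 + 9.710·90.50)/90.51 = 34.48 mg/L.
After outfall 3: Q = 90.51 + 7.000 = 97.51 m³/s; C = (90.51·34.48 + 7.000·42.40)/97.51 = 35.05 mg/L.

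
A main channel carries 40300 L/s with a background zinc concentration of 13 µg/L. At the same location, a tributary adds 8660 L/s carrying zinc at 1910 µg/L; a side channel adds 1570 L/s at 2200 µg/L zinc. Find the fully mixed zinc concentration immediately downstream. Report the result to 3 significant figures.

Flow-weighted average: C = (40300·13.00 + 8660·1910 + 1570·2200) / 50530 = 20520000/50530 = 406.1 µg/L.

406 µg/L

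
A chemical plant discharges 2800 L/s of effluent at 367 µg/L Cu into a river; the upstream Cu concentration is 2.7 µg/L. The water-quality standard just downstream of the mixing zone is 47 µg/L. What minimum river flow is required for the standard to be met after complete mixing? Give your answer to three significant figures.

20200 L/s

Set C_mix = 47: (Q·2.700 + 2800·367.0) / (Q + 2800) = 47
→ Q = 2800·(367.0 − 47)/(47 − 2.700) = 20230 L/s.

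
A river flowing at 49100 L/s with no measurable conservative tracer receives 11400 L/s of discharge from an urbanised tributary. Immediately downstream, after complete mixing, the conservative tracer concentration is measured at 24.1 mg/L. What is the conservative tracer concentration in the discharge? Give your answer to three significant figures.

128 mg/L

Mass balance: 49100·0 + 11400·Cₑ = 60500·24.10
→ Cₑ = (60500·24.10 − 49100·0) / 11400 = 127.9 mg/L.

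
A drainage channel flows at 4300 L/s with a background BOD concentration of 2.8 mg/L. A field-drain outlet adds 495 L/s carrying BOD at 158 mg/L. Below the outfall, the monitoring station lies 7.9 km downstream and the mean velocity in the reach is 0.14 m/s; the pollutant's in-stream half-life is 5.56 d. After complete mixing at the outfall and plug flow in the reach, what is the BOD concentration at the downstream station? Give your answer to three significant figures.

17.3 mg/L

After mixing, C = (4300·2.800 + 495.0·158.0) / 4795 = 90250/4795 = 18.82 mg/L.
Travel time t = 7.9·1000 / 0.14 = 56430 s = 15.67 h.
Half-life 5.56 d → k = ln 2 / 5.56 = 0.1247 d⁻¹.
First-order decay: C = 18.82·exp(−k·t) = 18.82·0.9218 = 17.35 mg/L.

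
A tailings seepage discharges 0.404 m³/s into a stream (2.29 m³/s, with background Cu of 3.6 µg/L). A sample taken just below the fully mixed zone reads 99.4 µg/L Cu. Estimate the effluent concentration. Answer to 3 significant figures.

Mass balance: 2.290·3.600 + 0.4040·Cₑ = 2.694·99.40
→ Cₑ = (2.694·99.40 − 2.290·3.600) / 0.4040 = 642.4 µg/L.

642 µg/L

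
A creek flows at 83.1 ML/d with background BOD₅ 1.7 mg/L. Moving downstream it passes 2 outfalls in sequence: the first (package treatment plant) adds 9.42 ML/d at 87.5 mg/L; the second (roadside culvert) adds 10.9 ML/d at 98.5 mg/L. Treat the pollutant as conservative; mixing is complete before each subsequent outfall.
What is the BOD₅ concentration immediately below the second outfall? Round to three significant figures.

After outfall 1: Q = 83.10 + 9.420 = 92.52 ML/d; C = (83.10·1.700 + 9.420·87.50)/92.52 = 10.44 mg/L.
After outfall 2: Q = 92.52 + 10.90 = 103.4 ML/d; C = (92.52·10.44 + 10.90·98.50)/103.4 = 19.72 mg/L.

19.7 mg/L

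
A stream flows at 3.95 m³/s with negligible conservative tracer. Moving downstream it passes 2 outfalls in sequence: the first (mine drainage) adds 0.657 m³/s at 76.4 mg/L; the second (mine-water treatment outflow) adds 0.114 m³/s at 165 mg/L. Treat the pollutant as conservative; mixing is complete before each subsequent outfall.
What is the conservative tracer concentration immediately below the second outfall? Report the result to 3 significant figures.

After outfall 1: Q = 3.950 + 0.6570 = 4.607 m³/s; C = (3.950·0 + 0.6570·76.40)/4.607 = 10.90 mg/L.
After outfall 2: Q = 4.607 + 0.1140 = 4.721 m³/s; C = (4.607·10.90 + 0.1140·165.0)/4.721 = 14.62 mg/L.

14.6 mg/L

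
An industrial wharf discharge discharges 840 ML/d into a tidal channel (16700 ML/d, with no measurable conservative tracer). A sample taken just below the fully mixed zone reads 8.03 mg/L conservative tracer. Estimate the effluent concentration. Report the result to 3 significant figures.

168 mg/L

Mass balance: 16700·0 + 840.0·Cₑ = 17540·8.030
→ Cₑ = (17540·8.030 − 16700·0) / 840.0 = 167.7 mg/L.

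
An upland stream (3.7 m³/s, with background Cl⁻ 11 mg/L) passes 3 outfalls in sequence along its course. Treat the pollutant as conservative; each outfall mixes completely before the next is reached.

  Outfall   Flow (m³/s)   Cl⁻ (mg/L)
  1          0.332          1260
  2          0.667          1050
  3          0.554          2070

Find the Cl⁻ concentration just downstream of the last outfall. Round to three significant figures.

439 mg/L

Below outfall 1: Q → 4.032 m³/s, C = (3.700·11.00 + 0.3320·1260)/4.032 = 113.8 mg/L.
Below outfall 2: Q → 4.699 m³/s, C = (4.032·113.8 + 0.6670·1050)/4.699 = 246.7 mg/L.
Below outfall 3: Q → 5.253 m³/s, C = (4.699·246.7 + 0.5540·2070)/5.253 = 439.0 mg/L.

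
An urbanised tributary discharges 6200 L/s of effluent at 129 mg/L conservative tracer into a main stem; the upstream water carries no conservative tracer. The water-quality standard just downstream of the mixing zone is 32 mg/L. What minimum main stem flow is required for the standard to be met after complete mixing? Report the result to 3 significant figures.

Set C_mix = 32: (Q·0 + 6200·129.0) / (Q + 6200) = 32
→ Q = 6200·(129.0 − 32)/(32 − 0) = 18790 L/s.

18800 L/s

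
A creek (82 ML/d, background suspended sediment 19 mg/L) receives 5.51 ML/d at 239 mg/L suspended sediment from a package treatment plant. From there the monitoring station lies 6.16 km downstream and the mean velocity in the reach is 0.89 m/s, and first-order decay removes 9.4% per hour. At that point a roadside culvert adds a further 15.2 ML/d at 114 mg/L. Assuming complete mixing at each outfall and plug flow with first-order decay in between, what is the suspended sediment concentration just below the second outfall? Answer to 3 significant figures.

After mixing, C = (82.00·19.00 + 5.510·239.0) / 87.51 = 2875/87.51 = 32.85 mg/L; combined flow 87.51 ML/d.
Travel time t = 6.16·1000 / 0.89 = 6921 s = 1.923 h.
9.4%/h lost → k = −ln(1 − 0.094) = 0.09872 h⁻¹.
First-order decay: C = 32.85·exp(−k·t) = 32.85·0.8271 = 27.17 mg/L.
At the second outfall, C = (87.51·27.17 + 15.20·114.0) / (87.51 + 15.20) = 40.02 mg/L.

40.0 mg/L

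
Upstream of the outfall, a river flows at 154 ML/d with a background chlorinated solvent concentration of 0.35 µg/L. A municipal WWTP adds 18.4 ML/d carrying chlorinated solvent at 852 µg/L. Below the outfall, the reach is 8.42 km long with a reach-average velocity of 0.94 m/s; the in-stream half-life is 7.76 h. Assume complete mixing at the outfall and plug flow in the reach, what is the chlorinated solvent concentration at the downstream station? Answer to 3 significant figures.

73.1 µg/L

After mixing, C = (154.0·0.3500 + 18.40·852.0) / 172.4 = 15730/172.4 = 91.25 µg/L.
Travel time t = 8.42·1000 / 0.94 = 8957 s = 2.488 h.
Half-life 7.76 h → k = ln 2 / 7.76 = 0.08932 h⁻¹ = 2.144 d⁻¹.
First-order decay: C = 91.25·exp(−k·t) = 91.25·0.8007 = 73.06 µg/L.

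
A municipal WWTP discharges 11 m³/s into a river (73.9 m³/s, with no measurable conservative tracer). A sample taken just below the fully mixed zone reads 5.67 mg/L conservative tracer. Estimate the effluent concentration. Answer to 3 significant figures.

Mass balance: 73.90·0 + 11.00·Cₑ = 84.90·5.670
→ Cₑ = (84.90·5.670 − 73.90·0) / 11.00 = 43.76 mg/L.

43.8 mg/L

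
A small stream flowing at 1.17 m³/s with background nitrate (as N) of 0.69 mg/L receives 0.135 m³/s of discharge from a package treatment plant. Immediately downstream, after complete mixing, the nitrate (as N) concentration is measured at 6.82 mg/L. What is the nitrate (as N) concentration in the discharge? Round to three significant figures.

Mass balance: 1.170·0.6900 + 0.1350·Cₑ = 1.305·6.820
→ Cₑ = (1.305·6.820 − 1.170·0.6900) / 0.1350 = 59.95 mg/L.

59.9 mg/L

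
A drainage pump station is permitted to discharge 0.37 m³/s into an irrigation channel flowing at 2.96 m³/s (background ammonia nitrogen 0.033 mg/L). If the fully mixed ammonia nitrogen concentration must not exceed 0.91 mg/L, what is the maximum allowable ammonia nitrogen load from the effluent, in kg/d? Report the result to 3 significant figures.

Mass balance at the limit: 2.960·0.03300 + 0.3700·Cₑ = 3.330·0.91 → Cₑ = 7.926 mg/L.
Load = 0.3700 m³/s × 7.926 g/m³ × 86 400 s/d = 253.4 kg/d.

253 kg/d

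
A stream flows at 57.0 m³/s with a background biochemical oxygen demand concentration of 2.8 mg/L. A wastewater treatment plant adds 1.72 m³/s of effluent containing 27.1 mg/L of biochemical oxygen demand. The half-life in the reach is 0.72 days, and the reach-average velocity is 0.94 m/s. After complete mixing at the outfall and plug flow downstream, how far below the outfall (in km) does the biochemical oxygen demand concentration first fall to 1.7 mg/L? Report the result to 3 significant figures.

Flow-weighted average: C = (57.00·2.800 + 1.720·27.10) / 58.72 = 206.2/58.72 = 3.512 mg/L.
Half-life 0.72 d → k = ln 2 / 0.72 = 0.9627 d⁻¹.
Set 3.512·exp(−k·t) = 1.7 → t = ln(3.512/1.7)/k = 65110 s = 18.09 h.
Distance = v·t = 0.94·65110 = 61200 m = 61.20 km.

61.2 km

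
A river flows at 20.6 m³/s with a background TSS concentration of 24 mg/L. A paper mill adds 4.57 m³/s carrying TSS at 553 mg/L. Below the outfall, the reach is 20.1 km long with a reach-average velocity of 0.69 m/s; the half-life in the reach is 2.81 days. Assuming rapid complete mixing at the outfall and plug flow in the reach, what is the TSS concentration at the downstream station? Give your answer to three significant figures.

Conservation of mass: C = (20.60·24.00 + 4.570·553.0) / 25.17 = 3022/25.17 = 120.0 mg/L.
Travel time t = 20.1·1000 / 0.69 = 29130 s = 8.092 h.
Half-life 2.81 d → k = ln 2 / 2.81 = 0.2467 d⁻¹.
Applying C = C₀e^(−kt): 120.0 × 0.9202 = 110.5 mg/L.

110 mg/L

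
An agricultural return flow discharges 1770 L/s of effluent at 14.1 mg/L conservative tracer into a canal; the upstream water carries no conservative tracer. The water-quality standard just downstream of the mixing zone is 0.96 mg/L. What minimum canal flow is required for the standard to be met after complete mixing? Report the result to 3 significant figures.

24200 L/s

Set C_mix = 0.96: (Q·0 + 1770·14.10) / (Q + 1770) = 0.96
→ Q = 1770·(14.10 − 0.96)/(0.96 − 0) = 24230 L/s.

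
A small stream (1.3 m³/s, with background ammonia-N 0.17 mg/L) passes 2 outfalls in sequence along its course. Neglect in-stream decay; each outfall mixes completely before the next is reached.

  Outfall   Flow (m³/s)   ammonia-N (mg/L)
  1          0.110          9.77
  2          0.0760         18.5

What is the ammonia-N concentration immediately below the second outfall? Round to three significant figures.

1.82 mg/L

Below outfall 1: Q → 1.410 m³/s, C = (1.300·0.1700 + 0.1100·9.770)/1.410 = 0.9189 mg/L.
Below outfall 2: Q → 1.486 m³/s, C = (1.410·0.9189 + 0.07600·18.50)/1.486 = 1.818 mg/L.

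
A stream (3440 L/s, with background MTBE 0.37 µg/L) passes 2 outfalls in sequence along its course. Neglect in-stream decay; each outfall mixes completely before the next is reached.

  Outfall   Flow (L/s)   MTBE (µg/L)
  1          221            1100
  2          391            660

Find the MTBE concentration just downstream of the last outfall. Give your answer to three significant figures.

124 µg/L

Below outfall 1: Q → 3661 L/s, C = (3440·0.3700 + 221.0·1100)/3661 = 66.75 µg/L.
Below outfall 2: Q → 4052 L/s, C = (3661·66.75 + 391.0·660.0)/4052 = 124.0 µg/L.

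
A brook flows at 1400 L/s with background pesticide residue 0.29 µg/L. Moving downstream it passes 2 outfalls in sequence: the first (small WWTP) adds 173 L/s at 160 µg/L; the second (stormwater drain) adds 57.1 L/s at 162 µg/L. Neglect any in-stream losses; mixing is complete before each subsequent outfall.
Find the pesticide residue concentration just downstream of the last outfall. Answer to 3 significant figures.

Outfall 1: combined Q = 1573 L/s; C = (1400·0.2900 + 173.0·160.0)/1573 = 17.86 µg/L.
Outfall 2: combined Q = 1630 L/s; C = (1573·17.86 + 57.10·162.0)/1630 = 22.90 µg/L.

22.9 µg/L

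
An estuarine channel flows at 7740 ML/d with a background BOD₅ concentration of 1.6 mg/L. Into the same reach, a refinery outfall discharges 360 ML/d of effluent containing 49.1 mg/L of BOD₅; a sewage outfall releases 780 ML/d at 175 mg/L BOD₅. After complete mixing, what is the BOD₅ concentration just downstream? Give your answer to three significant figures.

After mixing, C = (7740·1.600 + 360.0·49.10 + 780.0·175.0) / 8880 = 166600/8880 = 18.76 mg/L.

18.8 mg/L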